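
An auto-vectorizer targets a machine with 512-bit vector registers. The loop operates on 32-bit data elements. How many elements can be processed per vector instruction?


Width = SIMD bits / data type bits
= 512 / 32 = 16

16


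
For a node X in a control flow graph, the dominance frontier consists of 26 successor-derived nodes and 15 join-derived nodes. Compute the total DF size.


DF(X) = direct successor contributions + join point contributions
= 26 + 15 = 41

41


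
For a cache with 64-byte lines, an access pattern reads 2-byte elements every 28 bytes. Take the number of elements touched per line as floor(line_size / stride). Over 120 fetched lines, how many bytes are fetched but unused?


Elements per line = floor(64 / 28) = 2
Bytes used per line = 2 * 2 = 4
Wasted per line = 64 - 4 = 60
Total wasted = 60 * 120 = 7200

7200


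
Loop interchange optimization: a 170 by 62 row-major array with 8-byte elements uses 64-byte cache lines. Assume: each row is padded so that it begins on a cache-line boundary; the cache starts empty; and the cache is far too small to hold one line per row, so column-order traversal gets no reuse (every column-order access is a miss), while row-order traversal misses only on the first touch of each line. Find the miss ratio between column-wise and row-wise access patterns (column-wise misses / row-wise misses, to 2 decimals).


Each row occupies 62 * 8 = 496 bytes and starts on a line boundary, so it spans ceil(496 / 64) = 8 cache lines.
Row-major traversal misses (one per line touched): 170 * ceil(62 * 8 / 64) = 1360
Column-major traversal misses (no reuse, every access misses): 170 * 62 = 10540
Ratio = 10540 / 1360 = 7.75

7.75


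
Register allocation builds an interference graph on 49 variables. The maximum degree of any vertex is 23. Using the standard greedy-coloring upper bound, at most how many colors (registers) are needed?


Greedy coloring never needs more than (max_degree + 1) colors: when coloring a vertex, at most max_degree neighbors are already colored.
Upper bound = 23 + 1 = 24

24


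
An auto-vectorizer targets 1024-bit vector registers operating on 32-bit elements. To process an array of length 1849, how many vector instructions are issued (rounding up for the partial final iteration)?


Width = 1024 / 32 = 32 elements per vector op
Iterations = ceil(1849 / 32) = 58

58


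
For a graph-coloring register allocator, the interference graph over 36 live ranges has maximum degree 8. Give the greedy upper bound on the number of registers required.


Greedy coloring never needs more than (max_degree + 1) colors: when coloring a vertex, at most max_degree neighbors are already colored.
Upper bound = 8 + 1 = 9

9


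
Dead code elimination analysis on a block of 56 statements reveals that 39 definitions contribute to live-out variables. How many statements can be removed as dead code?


Dead code = total statements - live definitions
= 56 - 39 = 17

17


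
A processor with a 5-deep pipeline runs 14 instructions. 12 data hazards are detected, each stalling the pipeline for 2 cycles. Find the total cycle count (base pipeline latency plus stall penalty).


Base cycles = 5 + 14 - 1 = 18
Total stalls = 12 * 2 = 24
Total = 18 + 24 = 42

42


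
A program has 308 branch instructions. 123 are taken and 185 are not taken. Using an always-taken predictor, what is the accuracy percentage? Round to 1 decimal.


Predictor: always-taken
Correct predictions = 123
Accuracy = 123 / 308 * 100 = 39.9%

39.9


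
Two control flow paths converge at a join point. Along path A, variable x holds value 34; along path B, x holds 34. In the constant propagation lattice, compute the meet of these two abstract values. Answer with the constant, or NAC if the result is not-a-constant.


Meet operation: if both paths give the same constant, result is that constant; if they differ, result is NAC (not-a-constant).
Path A: 34, Path B: 34 -> equal
Result: constant -> 34

34


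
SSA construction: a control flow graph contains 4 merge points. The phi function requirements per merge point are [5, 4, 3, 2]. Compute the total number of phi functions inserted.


Total phi functions = sum of phi functions at each join node
= 5 + 4 + 3 + 2 = 14

14


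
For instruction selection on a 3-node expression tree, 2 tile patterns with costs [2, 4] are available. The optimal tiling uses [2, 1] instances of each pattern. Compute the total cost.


Total cost = sum(count_i * cost_i)
= 2*2 + 1*4
= 8

8


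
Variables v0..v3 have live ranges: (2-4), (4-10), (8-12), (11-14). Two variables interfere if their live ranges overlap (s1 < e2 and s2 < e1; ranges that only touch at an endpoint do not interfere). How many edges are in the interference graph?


Check all pairs for overlapping intervals.
Two intervals (s1,e1) and (s2,e2) overlap if s1 < e2 and s2 < e1.
v0 (2-4) vs v1..v3: overlaps none -> 0
v1 (4-10) vs v2..v3: overlaps v2 -> 1
v2 (8-12) vs v3: overlaps v3 -> 1
Total overlapping pairs = 0 + 1 + 1 = 2

2


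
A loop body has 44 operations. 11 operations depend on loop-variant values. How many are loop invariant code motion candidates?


Invariant candidates = total - loop-dependent
= 44 - 11 = 33

33


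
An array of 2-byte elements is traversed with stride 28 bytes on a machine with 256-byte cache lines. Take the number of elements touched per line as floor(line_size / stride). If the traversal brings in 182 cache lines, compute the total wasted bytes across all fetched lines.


Elements per line = floor(256 / 28) = 9
Bytes used per line = 9 * 2 = 18
Wasted per line = 256 - 18 = 238
Total wasted = 238 * 182 = 43316

43316


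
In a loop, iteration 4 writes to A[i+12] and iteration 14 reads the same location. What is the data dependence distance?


Distance = read iteration - write iteration
= 14 - 4 = 10

10


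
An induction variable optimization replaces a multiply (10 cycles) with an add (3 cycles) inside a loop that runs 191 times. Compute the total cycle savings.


Per-iteration saving = 10 - 3 = 7
Total saved = 191 * 7 = 1337

1337


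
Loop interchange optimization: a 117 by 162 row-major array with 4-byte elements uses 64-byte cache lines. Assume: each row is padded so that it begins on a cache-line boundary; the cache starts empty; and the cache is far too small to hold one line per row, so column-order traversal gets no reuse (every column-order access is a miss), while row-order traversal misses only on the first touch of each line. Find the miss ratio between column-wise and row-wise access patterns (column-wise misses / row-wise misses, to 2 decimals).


Each row occupies 162 * 4 = 648 bytes and starts on a line boundary, so it spans ceil(648 / 64) = 11 cache lines.
Row-major traversal misses (one per line touched): 117 * ceil(162 * 4 / 64) = 1287
Column-major traversal misses (no reuse, every access misses): 117 * 162 = 18954
Ratio = 18954 / 1287 = 14.73

14.73


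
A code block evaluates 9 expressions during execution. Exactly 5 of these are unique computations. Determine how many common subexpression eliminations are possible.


CSE count = total expressions - unique expressions
= 9 - 5 = 4

4


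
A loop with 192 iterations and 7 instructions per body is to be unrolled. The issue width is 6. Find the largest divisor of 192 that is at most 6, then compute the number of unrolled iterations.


Largest divisor of 192 <= 6 is 6
New iterations = 192 / 6 = 32

32


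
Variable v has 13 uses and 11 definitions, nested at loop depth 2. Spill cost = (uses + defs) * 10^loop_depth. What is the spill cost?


uses + defs = 13 + 11 = 24
10^2 = 100
Spill cost = 24 * 100 = 2400

2400


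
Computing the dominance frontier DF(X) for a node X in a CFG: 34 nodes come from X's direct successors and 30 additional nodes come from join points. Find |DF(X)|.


DF(X) = direct successor contributions + join point contributions
= 34 + 30 = 64

64


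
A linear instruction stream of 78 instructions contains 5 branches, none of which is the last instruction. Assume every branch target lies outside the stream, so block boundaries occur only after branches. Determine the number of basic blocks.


With no in-sequence branch targets, the leaders are the first instruction plus the instruction after each branch.
Number of basic blocks = branches + 1
= 5 + 1 = 6

6


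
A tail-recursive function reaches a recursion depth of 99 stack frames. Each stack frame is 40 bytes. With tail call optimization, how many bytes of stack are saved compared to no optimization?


Without TCO: 99 * 40 = 3960 bytes
With TCO: reuse 1 frame = 40 bytes
Savings = 3960 - 40 = 3920

3920


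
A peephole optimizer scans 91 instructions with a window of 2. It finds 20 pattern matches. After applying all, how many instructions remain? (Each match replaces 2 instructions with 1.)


Each match removes 1 instructions.
Total removed = 20 * 1 = 20
Remaining = 91 - 20 = 71

71


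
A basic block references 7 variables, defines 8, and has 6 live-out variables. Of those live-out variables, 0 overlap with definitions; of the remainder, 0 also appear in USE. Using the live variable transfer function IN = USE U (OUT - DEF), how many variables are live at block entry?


OUT - DEF: 6 - 0 = 6
|IN| = |USE| + |OUT - DEF| - |USE ∩ (OUT - DEF)| = 7 + 6 - 0 = 13

13


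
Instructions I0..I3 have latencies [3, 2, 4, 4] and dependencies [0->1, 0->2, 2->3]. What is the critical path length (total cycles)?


Compute longest path through dependency graph: dist(Ik) = max over predecessors of dist + latency(Ik).
dist(I0) = latency 3 = 3
dist(I1) = dist(I0) + 2 = 3 + 2 = 5
dist(I2) = dist(I0) + 4 = 3 + 4 = 7
dist(I3) = dist(I2) + 4 = 7 + 4 = 11
Critical path = max dist = 11

11


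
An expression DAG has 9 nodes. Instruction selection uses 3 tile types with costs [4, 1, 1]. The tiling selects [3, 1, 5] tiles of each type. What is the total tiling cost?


Total cost = sum(count_i * cost_i)
= 3*4 + 1*1 + 5*1
= 18

18


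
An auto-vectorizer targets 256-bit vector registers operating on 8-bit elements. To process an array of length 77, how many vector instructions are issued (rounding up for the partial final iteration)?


Width = 256 / 8 = 32 elements per vector op
Iterations = ceil(77 / 32) = 3

3


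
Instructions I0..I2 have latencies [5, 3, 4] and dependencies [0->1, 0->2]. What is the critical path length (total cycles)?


Compute longest path through dependency graph: dist(Ik) = max over predecessors of dist + latency(Ik).
dist(I0) = latency 5 = 5
dist(I1) = dist(I0) + 3 = 5 + 3 = 8
dist(I2) = dist(I0) + 4 = 5 + 4 = 9
Critical path = max dist = 9

9


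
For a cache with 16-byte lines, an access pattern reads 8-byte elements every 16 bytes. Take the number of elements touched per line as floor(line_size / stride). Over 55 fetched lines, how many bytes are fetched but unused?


Elements per line = floor(16 / 16) = 1
Bytes used per line = 1 * 8 = 8
Wasted per line = 16 - 8 = 8
Total wasted = 8 * 55 = 440

440


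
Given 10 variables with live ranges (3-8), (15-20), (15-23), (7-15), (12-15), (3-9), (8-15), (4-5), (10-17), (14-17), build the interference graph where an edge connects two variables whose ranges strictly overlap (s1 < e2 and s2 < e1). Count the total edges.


Check all pairs for overlapping intervals.
Two intervals (s1,e1) and (s2,e2) overlap if s1 < e2 and s2 < e1.
v0 (3-8) vs v1..v9: overlaps v3, v5, v7 -> 3
v1 (15-20) vs v2..v9: overlaps v2, v8, v9 -> 3
v2 (15-23) vs v3..v9: overlaps v8, v9 -> 2
v3 (7-15) vs v4..v9: overlaps v4, v5, v6, v8, v9 -> 5
v4 (12-15) vs v5..v9: overlaps v6, v8, v9 -> 3
v5 (3-9) vs v6..v9: overlaps v6, v7 -> 2
v6 (8-15) vs v7..v9: overlaps v8, v9 -> 2
v7 (4-5) vs v8..v9: overlaps none -> 0
v8 (10-17) vs v9: overlaps v9 -> 1
Total overlapping pairs = 3 + 3 + 2 + 5 + 3 + 2 + 2 + 0 + 1 = 21

21


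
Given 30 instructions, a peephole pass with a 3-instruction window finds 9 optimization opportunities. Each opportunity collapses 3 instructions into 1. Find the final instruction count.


Each match removes 2 instructions.
Total removed = 9 * 2 = 18
Remaining = 30 - 18 = 12

12


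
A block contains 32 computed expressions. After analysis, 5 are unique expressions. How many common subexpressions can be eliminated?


CSE count = total expressions - unique expressions
= 32 - 5 = 27

27


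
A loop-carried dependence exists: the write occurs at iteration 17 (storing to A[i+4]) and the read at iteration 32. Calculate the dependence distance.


Distance = read iteration - write iteration
= 32 - 17 = 15

15


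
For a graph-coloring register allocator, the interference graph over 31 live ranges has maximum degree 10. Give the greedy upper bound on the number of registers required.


Greedy coloring never needs more than (max_degree + 1) colors: when coloring a vertex, at most max_degree neighbors are already colored.
Upper bound = 10 + 1 = 11

11


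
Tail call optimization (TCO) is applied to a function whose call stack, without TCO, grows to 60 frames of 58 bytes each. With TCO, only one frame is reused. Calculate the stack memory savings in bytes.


Without TCO: 60 * 58 = 3480 bytes
With TCO: reuse 1 frame = 58 bytes
Savings = 3480 - 58 = 3422

3422


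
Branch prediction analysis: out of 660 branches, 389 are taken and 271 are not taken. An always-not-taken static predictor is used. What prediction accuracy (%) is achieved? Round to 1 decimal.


Predictor: always-not-taken
Correct predictions = 271
Accuracy = 271 / 660 * 100 = 41.1%

41.1


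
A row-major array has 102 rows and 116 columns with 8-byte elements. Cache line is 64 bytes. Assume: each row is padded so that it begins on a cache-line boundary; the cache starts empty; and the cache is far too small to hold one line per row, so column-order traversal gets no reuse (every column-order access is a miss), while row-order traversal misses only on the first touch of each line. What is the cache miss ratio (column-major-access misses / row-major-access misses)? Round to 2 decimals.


Each row occupies 116 * 8 = 928 bytes and starts on a line boundary, so it spans ceil(928 / 64) = 15 cache lines.
Row-major traversal misses (one per line touched): 102 * ceil(116 * 8 / 64) = 1530
Column-major traversal misses (no reuse, every access misses): 102 * 116 = 11832
Ratio = 11832 / 1530 = 7.73

7.73


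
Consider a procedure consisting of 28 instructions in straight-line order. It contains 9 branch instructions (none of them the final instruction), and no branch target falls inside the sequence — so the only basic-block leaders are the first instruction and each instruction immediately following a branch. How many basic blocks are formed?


With no in-sequence branch targets, the leaders are the first instruction plus the instruction after each branch.
Number of basic blocks = branches + 1
= 9 + 1 = 10

10


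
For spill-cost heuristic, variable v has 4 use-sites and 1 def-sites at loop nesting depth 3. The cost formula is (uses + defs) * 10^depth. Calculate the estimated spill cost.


uses + defs = 4 + 1 = 5
10^3 = 1000
Spill cost = 5 * 1000 = 5000

5000


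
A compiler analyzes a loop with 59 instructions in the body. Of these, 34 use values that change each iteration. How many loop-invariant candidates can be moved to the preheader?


Invariant candidates = total - loop-dependent
= 59 - 34 = 25

25


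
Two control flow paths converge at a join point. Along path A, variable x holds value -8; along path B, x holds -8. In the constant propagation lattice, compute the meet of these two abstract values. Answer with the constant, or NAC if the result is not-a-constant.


Meet operation: if both paths give the same constant, result is that constant; if they differ, result is NAC (not-a-constant).
Path A: -8, Path B: -8 -> equal
Result: constant -> -8

-8


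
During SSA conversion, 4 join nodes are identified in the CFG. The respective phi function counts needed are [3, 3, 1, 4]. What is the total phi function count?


Total phi functions = sum of phi functions at each join node
= 3 + 3 + 1 + 4 = 11

11


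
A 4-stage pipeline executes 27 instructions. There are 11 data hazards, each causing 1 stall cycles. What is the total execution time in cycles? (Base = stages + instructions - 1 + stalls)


Base cycles = 4 + 27 - 1 = 30
Total stalls = 11 * 1 = 11
Total = 30 + 11 = 41

41


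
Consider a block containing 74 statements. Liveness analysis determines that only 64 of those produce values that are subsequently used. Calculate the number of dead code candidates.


Dead code = total statements - live definitions
= 74 - 64 = 10

10


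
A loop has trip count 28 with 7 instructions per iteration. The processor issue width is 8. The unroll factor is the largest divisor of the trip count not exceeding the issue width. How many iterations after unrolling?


Largest divisor of 28 <= 8 is 7
New iterations = 28 / 7 = 4

4


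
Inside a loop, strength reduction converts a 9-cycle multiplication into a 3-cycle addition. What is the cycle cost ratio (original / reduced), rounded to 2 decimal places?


Ratio = mult_cost / add_cost = 9 / 3 = 3.0

3.0


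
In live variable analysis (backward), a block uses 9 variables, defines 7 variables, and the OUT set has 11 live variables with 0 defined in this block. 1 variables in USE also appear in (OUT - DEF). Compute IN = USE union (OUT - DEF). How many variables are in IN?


OUT - DEF: 11 - 0 = 11
|IN| = |USE| + |OUT - DEF| - |USE ∩ (OUT - DEF)| = 9 + 11 - 1 = 19

19


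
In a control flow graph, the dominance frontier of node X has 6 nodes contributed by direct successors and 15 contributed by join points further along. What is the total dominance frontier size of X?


DF(X) = direct successor contributions + join point contributions
= 6 + 15 = 21

21


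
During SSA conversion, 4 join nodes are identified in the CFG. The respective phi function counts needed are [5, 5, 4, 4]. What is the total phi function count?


Total phi functions = sum of phi functions at each join node
= 5 + 5 + 4 + 4 = 18

18


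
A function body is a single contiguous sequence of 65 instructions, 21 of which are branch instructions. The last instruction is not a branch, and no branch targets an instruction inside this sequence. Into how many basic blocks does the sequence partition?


With no in-sequence branch targets, the leaders are the first instruction plus the instruction after each branch.
Number of basic blocks = branches + 1
= 21 + 1 = 22

22


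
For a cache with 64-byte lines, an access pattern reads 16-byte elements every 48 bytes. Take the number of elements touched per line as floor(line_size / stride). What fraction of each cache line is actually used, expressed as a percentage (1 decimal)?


Elements per cache line = floor(64 / 48) = 1
Bytes used = 1 * 16 = 16
Utilization = 16 / 64 * 100 = 25.0%

25.0


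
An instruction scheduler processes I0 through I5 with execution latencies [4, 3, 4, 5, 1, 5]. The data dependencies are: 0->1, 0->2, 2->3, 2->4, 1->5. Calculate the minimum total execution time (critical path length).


Compute longest path through dependency graph: dist(Ik) = max over predecessors of dist + latency(Ik).
dist(I0) = latency 4 = 4
dist(I1) = dist(I0) + 3 = 4 + 3 = 7
dist(I2) = dist(I0) + 4 = 4 + 4 = 8
dist(I3) = dist(I2) + 5 = 8 + 5 = 13
dist(I4) = dist(I2) + 1 = 8 + 1 = 9
dist(I5) = dist(I1) + 5 = 7 + 5 = 12
Critical path = max dist = 13

13


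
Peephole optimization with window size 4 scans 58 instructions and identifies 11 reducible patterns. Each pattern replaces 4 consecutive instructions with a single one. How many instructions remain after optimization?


Each match removes 3 instructions.
Total removed = 11 * 3 = 33
Remaining = 58 - 33 = 25

25


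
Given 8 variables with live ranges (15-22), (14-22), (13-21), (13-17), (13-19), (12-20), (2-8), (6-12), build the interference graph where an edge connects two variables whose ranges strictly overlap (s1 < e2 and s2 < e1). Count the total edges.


Check all pairs for overlapping intervals.
Two intervals (s1,e1) and (s2,e2) overlap if s1 < e2 and s2 < e1.
v0 (15-22) vs v1..v7: overlaps v1, v2, v3, v4, v5 -> 5
v1 (14-22) vs v2..v7: overlaps v2, v3, v4, v5 -> 4
v2 (13-21) vs v3..v7: overlaps v3, v4, v5 -> 3
v3 (13-17) vs v4..v7: overlaps v4, v5 -> 2
v4 (13-19) vs v5..v7: overlaps v5 -> 1
v5 (12-20) vs v6..v7: overlaps none -> 0
v6 (2-8) vs v7: overlaps v7 -> 1
Total overlapping pairs = 5 + 4 + 3 + 2 + 1 + 0 + 1 = 16

16


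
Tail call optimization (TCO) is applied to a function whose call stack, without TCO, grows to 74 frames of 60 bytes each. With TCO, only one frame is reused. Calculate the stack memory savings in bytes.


Without TCO: 74 * 60 = 4440 bytes
With TCO: reuse 1 frame = 60 bytes
Savings = 4440 - 60 = 4380

4380


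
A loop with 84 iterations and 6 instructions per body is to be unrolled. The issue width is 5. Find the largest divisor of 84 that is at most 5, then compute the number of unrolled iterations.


Largest divisor of 84 <= 5 is 4
New iterations = 84 / 4 = 21

21


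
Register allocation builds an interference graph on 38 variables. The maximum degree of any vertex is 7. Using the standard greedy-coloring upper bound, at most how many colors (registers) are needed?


Greedy coloring never needs more than (max_degree + 1) colors: when coloring a vertex, at most max_degree neighbors are already colored.
Upper bound = 7 + 1 = 8

8


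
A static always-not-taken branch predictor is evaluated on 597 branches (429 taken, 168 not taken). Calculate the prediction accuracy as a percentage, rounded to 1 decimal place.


Predictor: always-not-taken
Correct predictions = 168
Accuracy = 168 / 597 * 100 = 28.1%

28.1


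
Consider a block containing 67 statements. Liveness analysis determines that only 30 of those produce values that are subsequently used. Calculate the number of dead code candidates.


Dead code = total statements - live definitions
= 67 - 30 = 37

37


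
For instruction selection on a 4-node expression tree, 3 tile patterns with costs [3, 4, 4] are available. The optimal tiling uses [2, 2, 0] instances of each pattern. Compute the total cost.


Total cost = sum(count_i * cost_i)
= 2*3 + 2*4 + 0*4
= 14

14


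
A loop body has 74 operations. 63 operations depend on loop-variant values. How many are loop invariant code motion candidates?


Invariant candidates = total - loop-dependent
= 74 - 63 = 11

11


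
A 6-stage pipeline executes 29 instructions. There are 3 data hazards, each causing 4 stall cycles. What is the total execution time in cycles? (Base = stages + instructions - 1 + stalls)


Base cycles = 6 + 29 - 1 = 34
Total stalls = 3 * 4 = 12
Total = 34 + 12 = 46

46


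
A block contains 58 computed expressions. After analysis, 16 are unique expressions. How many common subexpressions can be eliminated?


CSE count = total expressions - unique expressions
= 58 - 16 = 42

42


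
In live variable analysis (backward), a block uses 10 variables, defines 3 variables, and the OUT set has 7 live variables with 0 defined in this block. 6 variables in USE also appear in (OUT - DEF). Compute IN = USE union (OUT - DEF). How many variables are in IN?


OUT - DEF: 7 - 0 = 7
|IN| = |USE| + |OUT - DEF| - |USE ∩ (OUT - DEF)| = 10 + 7 - 6 = 11

11


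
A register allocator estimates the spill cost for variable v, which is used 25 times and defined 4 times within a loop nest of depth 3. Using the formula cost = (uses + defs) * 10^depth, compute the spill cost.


uses + defs = 25 + 4 = 29
10^3 = 1000
Spill cost = 29 * 1000 = 29000

29000


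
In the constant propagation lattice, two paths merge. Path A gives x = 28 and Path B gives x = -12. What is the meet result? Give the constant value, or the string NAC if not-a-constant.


Meet operation: if both paths give the same constant, result is that constant; if they differ, result is NAC (not-a-constant).
Path A: 28, Path B: -12 -> differ
Result: not-a-constant -> NAC

NAC


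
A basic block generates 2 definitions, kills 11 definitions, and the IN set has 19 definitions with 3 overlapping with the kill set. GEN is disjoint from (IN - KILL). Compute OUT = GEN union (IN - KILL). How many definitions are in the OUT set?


IN - KILL: 19 - 3 = 16 surviving definitions
OUT = GEN + surviving = 2 + 16 = 18

18


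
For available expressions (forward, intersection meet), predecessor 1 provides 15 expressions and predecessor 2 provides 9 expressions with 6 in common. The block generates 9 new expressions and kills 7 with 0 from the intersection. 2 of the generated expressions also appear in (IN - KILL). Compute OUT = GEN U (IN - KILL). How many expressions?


IN = intersection of predecessors = 6
IN - KILL = 6 - 0 = 6
|OUT| = |GEN| + |IN - KILL| - |GEN ∩ (IN - KILL)| = 9 + 6 - 2 = 13

13


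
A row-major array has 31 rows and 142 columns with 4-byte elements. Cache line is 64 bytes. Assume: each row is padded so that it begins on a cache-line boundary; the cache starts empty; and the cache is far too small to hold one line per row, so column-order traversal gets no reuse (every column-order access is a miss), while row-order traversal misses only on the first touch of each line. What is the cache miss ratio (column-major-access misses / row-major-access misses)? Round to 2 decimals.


Each row occupies 142 * 4 = 568 bytes and starts on a line boundary, so it spans ceil(568 / 64) = 9 cache lines.
Row-major traversal misses (one per line touched): 31 * ceil(142 * 4 / 64) = 279
Column-major traversal misses (no reuse, every access misses): 31 * 142 = 4402
Ratio = 4402 / 279 = 15.78

15.78


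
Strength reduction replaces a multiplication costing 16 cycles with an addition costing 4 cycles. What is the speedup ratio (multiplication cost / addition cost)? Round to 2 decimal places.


Ratio = mult_cost / add_cost = 16 / 4 = 4.0

4.0


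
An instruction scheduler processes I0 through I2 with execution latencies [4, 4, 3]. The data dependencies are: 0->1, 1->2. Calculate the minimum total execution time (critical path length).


Compute longest path through dependency graph: dist(Ik) = max over predecessors of dist + latency(Ik).
dist(I0) = latency 4 = 4
dist(I1) = dist(I0) + 4 = 4 + 4 = 8
dist(I2) = dist(I1) + 3 = 8 + 3 = 11
Critical path = max dist = 11

11


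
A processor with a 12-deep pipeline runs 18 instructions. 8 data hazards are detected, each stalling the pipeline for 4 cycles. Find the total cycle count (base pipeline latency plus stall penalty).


Base cycles = 12 + 18 - 1 = 29
Total stalls = 8 * 4 = 32
Total = 29 + 32 = 61

61


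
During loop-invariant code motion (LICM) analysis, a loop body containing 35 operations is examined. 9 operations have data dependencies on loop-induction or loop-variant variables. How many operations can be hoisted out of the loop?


Invariant candidates = total - loop-dependent
= 35 - 9 = 26

26


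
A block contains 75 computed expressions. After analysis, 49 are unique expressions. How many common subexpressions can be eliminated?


CSE count = total expressions - unique expressions
= 75 - 49 = 26

26


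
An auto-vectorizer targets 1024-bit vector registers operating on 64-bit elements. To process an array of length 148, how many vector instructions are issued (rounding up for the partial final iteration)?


Width = 1024 / 64 = 16 elements per vector op
Iterations = ceil(148 / 16) = 10

10


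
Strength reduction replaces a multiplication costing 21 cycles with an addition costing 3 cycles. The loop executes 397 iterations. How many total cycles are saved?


Per-iteration saving = 21 - 3 = 18
Total saved = 397 * 18 = 7146

7146


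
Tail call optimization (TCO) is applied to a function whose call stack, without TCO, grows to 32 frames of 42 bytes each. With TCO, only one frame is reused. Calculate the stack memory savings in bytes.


Without TCO: 32 * 42 = 1344 bytes
With TCO: reuse 1 frame = 42 bytes
Savings = 1344 - 42 = 1302

1302


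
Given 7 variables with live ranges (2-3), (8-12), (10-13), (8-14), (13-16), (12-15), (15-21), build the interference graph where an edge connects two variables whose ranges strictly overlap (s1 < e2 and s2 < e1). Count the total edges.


Check all pairs for overlapping intervals.
Two intervals (s1,e1) and (s2,e2) overlap if s1 < e2 and s2 < e1.
v0 (2-3) vs v1..v6: overlaps none -> 0
v1 (8-12) vs v2..v6: overlaps v2, v3 -> 2
v2 (10-13) vs v3..v6: overlaps v3, v5 -> 2
v3 (8-14) vs v4..v6: overlaps v4, v5 -> 2
v4 (13-16) vs v5..v6: overlaps v5, v6 -> 2
v5 (12-15) vs v6: overlaps none -> 0
Total overlapping pairs = 0 + 2 + 2 + 2 + 2 + 0 = 8

8


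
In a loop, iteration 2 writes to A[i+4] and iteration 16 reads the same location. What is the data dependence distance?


Distance = read iteration - write iteration
= 16 - 2 = 14

14


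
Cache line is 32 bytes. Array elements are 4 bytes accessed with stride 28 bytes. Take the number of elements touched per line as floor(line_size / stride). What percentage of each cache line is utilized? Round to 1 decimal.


Elements per cache line = floor(32 / 28) = 1
Bytes used = 1 * 4 = 4
Utilization = 4 / 32 * 100 = 12.5%

12.5


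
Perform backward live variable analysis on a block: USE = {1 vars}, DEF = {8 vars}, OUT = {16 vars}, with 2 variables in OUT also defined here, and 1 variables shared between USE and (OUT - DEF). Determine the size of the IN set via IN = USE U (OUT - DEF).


OUT - DEF: 16 - 2 = 14
|IN| = |USE| + |OUT - DEF| - |USE ∩ (OUT - DEF)| = 1 + 14 - 1 = 14

14


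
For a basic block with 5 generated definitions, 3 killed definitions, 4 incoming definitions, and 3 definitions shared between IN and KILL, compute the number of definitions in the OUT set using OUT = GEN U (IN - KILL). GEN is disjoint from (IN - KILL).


IN - KILL: 4 - 3 = 1 surviving definitions
OUT = GEN + surviving = 5 + 1 = 6

6


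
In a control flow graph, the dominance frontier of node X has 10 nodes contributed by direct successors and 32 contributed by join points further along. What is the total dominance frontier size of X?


DF(X) = direct successor contributions + join point contributions
= 10 + 32 = 42

42


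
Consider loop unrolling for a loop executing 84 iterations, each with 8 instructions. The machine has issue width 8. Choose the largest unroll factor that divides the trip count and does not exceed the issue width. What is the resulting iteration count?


Largest divisor of 84 <= 8 is 7
New iterations = 84 / 7 = 12

12


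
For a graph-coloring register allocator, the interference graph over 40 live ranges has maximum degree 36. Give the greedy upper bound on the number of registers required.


Greedy coloring never needs more than (max_degree + 1) colors: when coloring a vertex, at most max_degree neighbors are already colored.
Upper bound = 36 + 1 = 37

37


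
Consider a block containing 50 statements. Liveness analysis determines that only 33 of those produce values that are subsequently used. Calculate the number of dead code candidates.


Dead code = total statements - live definitions
= 50 - 33 = 17

17


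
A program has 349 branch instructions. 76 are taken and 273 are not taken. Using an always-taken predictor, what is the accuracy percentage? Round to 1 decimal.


Predictor: always-taken
Correct predictions = 76
Accuracy = 76 / 349 * 100 = 21.8%

21.8


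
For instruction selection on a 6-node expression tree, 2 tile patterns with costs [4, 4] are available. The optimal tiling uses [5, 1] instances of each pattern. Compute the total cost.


Total cost = sum(count_i * cost_i)
= 5*4 + 1*4
= 24

24


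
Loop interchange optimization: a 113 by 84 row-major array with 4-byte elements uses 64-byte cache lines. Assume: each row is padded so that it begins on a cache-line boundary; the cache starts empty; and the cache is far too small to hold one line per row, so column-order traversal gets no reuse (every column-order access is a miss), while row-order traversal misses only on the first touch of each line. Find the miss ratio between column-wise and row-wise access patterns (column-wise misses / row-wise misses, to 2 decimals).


Each row occupies 84 * 4 = 336 bytes and starts on a line boundary, so it spans ceil(336 / 64) = 6 cache lines.
Row-major traversal misses (one per line touched): 113 * ceil(84 * 4 / 64) = 678
Column-major traversal misses (no reuse, every access misses): 113 * 84 = 9492
Ratio = 9492 / 678 = 14.0

14.0


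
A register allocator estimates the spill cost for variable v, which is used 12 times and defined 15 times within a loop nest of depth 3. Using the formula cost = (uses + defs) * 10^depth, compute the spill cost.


uses + defs = 12 + 15 = 27
10^3 = 1000
Spill cost = 27 * 1000 = 27000

27000


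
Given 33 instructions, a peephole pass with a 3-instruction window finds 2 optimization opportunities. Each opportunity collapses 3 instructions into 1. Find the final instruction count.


Each match removes 2 instructions.
Total removed = 2 * 2 = 4
Remaining = 33 - 4 = 29

29


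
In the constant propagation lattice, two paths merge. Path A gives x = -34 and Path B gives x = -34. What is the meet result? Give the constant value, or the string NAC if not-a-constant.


Meet operation: if both paths give the same constant, result is that constant; if they differ, result is NAC (not-a-constant).
Path A: -34, Path B: -34 -> equal
Result: constant -> -34

-34


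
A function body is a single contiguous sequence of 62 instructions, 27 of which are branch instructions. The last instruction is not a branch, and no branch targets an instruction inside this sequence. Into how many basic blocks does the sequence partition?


With no in-sequence branch targets, the leaders are the first instruction plus the instruction after each branch.
Number of basic blocks = branches + 1
= 27 + 1 = 28

28


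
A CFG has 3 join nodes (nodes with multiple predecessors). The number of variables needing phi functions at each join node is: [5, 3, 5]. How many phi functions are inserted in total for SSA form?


Total phi functions = sum of phi functions at each join node
= 5 + 3 + 5 = 13

13


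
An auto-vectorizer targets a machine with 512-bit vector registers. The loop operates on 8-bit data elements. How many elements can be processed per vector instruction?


Width = SIMD bits / data type bits
= 512 / 8 = 64

64


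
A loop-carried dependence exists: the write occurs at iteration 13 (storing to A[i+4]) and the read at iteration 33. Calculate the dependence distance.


Distance = read iteration - write iteration
= 33 - 13 = 20

20


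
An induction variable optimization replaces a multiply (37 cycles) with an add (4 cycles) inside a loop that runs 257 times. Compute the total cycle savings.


Per-iteration saving = 37 - 4 = 33
Total saved = 257 * 33 = 8481

8481


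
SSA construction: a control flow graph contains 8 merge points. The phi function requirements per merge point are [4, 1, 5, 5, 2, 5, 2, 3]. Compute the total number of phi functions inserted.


Total phi functions = sum of phi functions at each join node
= 4 + 1 + 5 + 5 + 2 + 5 + 2 + 3 = 27

27


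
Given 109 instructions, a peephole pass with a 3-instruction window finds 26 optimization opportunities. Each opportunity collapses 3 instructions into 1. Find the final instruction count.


Each match removes 2 instructions.
Total removed = 26 * 2 = 52
Remaining = 109 - 52 = 57

57


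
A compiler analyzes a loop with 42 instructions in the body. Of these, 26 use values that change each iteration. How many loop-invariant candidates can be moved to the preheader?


Invariant candidates = total - loop-dependent
= 42 - 26 = 16

16


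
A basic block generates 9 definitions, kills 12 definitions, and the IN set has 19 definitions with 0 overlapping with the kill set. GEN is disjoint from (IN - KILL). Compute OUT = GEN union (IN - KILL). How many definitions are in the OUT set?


IN - KILL: 19 - 0 = 19 surviving definitions
OUT = GEN + surviving = 9 + 19 = 28

28


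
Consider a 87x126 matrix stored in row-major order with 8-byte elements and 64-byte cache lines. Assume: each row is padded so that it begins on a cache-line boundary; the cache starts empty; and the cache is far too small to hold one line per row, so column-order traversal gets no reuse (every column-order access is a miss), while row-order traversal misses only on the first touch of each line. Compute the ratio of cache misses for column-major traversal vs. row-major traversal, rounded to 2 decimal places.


Each row occupies 126 * 8 = 1008 bytes and starts on a line boundary, so it spans ceil(1008 / 64) = 16 cache lines.
Row-major traversal misses (one per line touched): 87 * ceil(126 * 8 / 64) = 1392
Column-major traversal misses (no reuse, every access misses): 87 * 126 = 10962
Ratio = 10962 / 1392 = 7.88

7.88


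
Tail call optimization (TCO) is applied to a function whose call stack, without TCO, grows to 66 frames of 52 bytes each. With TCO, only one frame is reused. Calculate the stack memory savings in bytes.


Without TCO: 66 * 52 = 3432 bytes
With TCO: reuse 1 frame = 52 bytes
Savings = 3432 - 52 = 3380

3380


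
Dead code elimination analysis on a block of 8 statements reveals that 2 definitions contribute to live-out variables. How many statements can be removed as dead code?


Dead code = total statements - live definitions
= 8 - 2 = 6

6


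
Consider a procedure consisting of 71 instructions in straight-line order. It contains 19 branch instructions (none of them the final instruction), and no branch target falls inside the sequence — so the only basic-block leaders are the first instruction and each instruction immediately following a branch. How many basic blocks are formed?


With no in-sequence branch targets, the leaders are the first instruction plus the instruction after each branch.
Number of basic blocks = branches + 1
= 19 + 1 = 20

20


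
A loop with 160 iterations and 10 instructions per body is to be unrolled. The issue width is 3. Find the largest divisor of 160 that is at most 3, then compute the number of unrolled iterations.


Largest divisor of 160 <= 3 is 2
New iterations = 160 / 2 = 80

80


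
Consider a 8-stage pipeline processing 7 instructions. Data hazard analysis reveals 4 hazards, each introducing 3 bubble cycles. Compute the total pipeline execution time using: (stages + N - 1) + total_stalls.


Base cycles = 8 + 7 - 1 = 14
Total stalls = 4 * 3 = 12
Total = 14 + 12 = 26

26


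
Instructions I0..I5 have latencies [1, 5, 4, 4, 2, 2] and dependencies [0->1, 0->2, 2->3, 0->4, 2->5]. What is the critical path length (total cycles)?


Compute longest path through dependency graph: dist(Ik) = max over predecessors of dist + latency(Ik).
dist(I0) = latency 1 = 1
dist(I1) = dist(I0) + 5 = 1 + 5 = 6
dist(I2) = dist(I0) + 4 = 1 + 4 = 5
dist(I3) = dist(I2) + 4 = 5 + 4 = 9
dist(I4) = dist(I0) + 2 = 1 + 2 = 3
dist(I5) = dist(I2) + 2 = 5 + 2 = 7
Critical path = max dist = 9

9


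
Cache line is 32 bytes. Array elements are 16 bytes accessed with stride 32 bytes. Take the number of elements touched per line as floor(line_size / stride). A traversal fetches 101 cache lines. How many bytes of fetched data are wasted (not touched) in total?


Elements per line = floor(32 / 32) = 1
Bytes used per line = 1 * 16 = 16
Wasted per line = 32 - 16 = 16
Total wasted = 16 * 101 = 1616

1616


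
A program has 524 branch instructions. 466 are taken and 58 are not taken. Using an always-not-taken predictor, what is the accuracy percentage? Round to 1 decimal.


Predictor: always-not-taken
Correct predictions = 58
Accuracy = 58 / 524 * 100 = 11.1%

11.1
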